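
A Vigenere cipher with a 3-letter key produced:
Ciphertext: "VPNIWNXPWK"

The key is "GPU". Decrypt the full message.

Step 1: Key 'GPU' has length 3. Extended key: GPUGPUGPUG
Step 2: Decrypt each position:
  V(21) - G(6) = 15 = P
  P(15) - P(15) = 0 = A
  N(13) - U(20) = 19 = T
  I(8) - G(6) = 2 = C
  W(22) - P(15) = 7 = H
  N(13) - U(20) = 19 = T
  X(23) - G(6) = 17 = R
  P(15) - P(15) = 0 = A
  W(22) - U(20) = 2 = C
  K(10) - G(6) = 4 = E
Plaintext: PATCHTRACE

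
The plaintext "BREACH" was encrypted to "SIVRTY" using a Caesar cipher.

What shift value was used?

Step 1: Compare first letters: B (position 1) -> S (position 18).
Step 2: Shift = (18 - 1) mod 26 = 17.
The shift value is 17.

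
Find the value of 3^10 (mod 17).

Step 1: Compute 3^10 mod 17 step by step, reducing modulo 17 at each step.
  3^1 mod 17 = 3
  3^2 mod 17 = (3 * 3) mod 17 = 9
  3^3 mod 17 = (9 * 3) mod 17 = 10
  3^4 mod 17 = (10 * 3) mod 17 = 13
  3^5 mod 17 = (13 * 3) mod 17 = 5
  3^6 mod 17 = (5 * 3) mod 17 = 15
  3^7 mod 17 = (15 * 3) mod 17 = 11
  3^8 mod 17 = (11 * 3) mod 17 = 16
  3^9 mod 17 = (16 * 3) mod 17 = 14
  3^10 mod 17 = (14 * 3) mod 17 = 8
Step 2: Result = 8.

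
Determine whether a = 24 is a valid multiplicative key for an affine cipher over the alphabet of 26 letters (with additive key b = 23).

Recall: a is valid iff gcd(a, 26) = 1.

Step 1: Compute gcd(24, 26).
Step 2: gcd(24, 26) = 2.
Since gcd = 2 != 1, 24 shares a common factor with 26, so it cannot be used.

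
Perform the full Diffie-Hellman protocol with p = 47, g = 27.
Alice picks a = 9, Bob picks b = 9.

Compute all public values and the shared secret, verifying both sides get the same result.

Step 1: A = g^a mod p = 27^9 mod 47 = 34.
Step 2: B = g^b mod p = 27^9 mod 47 = 34.
Step 3: Alice computes s = B^a mod p = 34^9 mod 47 = 36.
Step 4: Bob computes s = A^b mod p = 34^9 mod 47 = 36.
Both sides agree: shared secret = 36.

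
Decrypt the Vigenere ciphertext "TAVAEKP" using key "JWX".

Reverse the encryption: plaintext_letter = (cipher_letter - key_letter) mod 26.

Step 1: Extend key: JWXJWXJ
Step 2: Decrypt each letter (c - k) mod 26:
  T(19) - J(9) = (19-9) mod 26 = 10 = K
  A(0) - W(22) = (0-22) mod 26 = 4 = E
  V(21) - X(23) = (21-23) mod 26 = 24 = Y
  A(0) - J(9) = (0-9) mod 26 = 17 = R
  E(4) - W(22) = (4-22) mod 26 = 8 = I
  K(10) - X(23) = (10-23) mod 26 = 13 = N
  P(15) - J(9) = (15-9) mod 26 = 6 = G
Plaintext: KEYRING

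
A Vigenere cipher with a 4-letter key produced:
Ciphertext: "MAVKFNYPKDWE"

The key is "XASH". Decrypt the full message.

Step 1: Key 'XASH' has length 4. Extended key: XASHXASHXASH
Step 2: Decrypt each position:
  M(12) - X(23) = 15 = P
  A(0) - A(0) = 0 = A
  V(21) - S(18) = 3 = D
  K(10) - H(7) = 3 = D
  F(5) - X(23) = 8 = I
  N(13) - A(0) = 13 = N
  Y(24) - S(18) = 6 = G
  P(15) - H(7) = 8 = I
  K(10) - X(23) = 13 = N
  D(3) - A(0) = 3 = D
  W(22) - S(18) = 4 = E
  E(4) - H(7) = 23 = X
Plaintext: PADDINGINDEX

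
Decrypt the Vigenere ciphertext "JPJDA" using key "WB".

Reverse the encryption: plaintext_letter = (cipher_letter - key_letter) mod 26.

Step 1: Extend key: WBWBW
Step 2: Decrypt each letter (c - k) mod 26:
  J(9) - W(22) = (9-22) mod 26 = 13 = N
  P(15) - B(1) = (15-1) mod 26 = 14 = O
  J(9) - W(22) = (9-22) mod 26 = 13 = N
  D(3) - B(1) = (3-1) mod 26 = 2 = C
  A(0) - W(22) = (0-22) mod 26 = 4 = E
Plaintext: NONCE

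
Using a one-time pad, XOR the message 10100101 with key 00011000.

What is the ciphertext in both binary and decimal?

Step 1: Write out the XOR operation bit by bit:
  Message: 10100101
  Key:     00011000
  XOR:     10111101
Step 2: Convert to decimal: 10111101 = 189.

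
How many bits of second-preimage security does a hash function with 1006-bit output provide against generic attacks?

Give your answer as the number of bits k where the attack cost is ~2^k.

Step 1: The hash has a 1006-bit output.
Step 2: Second-preimage resistance means: given a specific input x, it should be infeasible to find a different y with h(y) = h(x).
With a 1006-bit output, a generic search for a second preimage costs about 2^1006 evaluations (each trial matches the fixed target with probability 2^-1006).
Step 3: Security level = 1006 bits.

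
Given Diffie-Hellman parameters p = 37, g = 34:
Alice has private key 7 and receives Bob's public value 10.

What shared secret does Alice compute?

Step 1: s = B^a mod p = 10^7 mod 37.
  10^1 mod 37 = 10
  10^2 mod 37 = (10 * 10) mod 37 = 26
  10^3 mod 37 = (26 * 10) mod 37 = 1
  10^4 mod 37 = (1 * 10) mod 37 = 10
  10^5 mod 37 = (10 * 10) mod 37 = 26
  10^6 mod 37 = (26 * 10) mod 37 = 1
  10^7 mod 37 = (1 * 10) mod 37 = 10
Result: shared secret = 10.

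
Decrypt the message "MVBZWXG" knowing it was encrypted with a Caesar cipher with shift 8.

Step 1: Reverse the shift by subtracting 8 from each letter position.
  M (position 12) -> position (12-8) mod 26 = 4 -> E
  V (position 21) -> position (21-8) mod 26 = 13 -> N
  B (position 1) -> position (1-8) mod 26 = 19 -> T
  Z (position 25) -> position (25-8) mod 26 = 17 -> R
  W (position 22) -> position (22-8) mod 26 = 14 -> O
  X (position 23) -> position (23-8) mod 26 = 15 -> P
  G (position 6) -> position (6-8) mod 26 = 24 -> Y
Decrypted message: ENTROPY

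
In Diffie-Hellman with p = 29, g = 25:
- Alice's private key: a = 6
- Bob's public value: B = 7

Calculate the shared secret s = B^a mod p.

Step 1: s = B^a mod p = 7^6 mod 29.
  7^1 mod 29 = 7
  7^2 mod 29 = (7 * 7) mod 29 = 20
  7^3 mod 29 = (20 * 7) mod 29 = 24
  7^4 mod 29 = (24 * 7) mod 29 = 23
  7^5 mod 29 = (23 * 7) mod 29 = 16
  7^6 mod 29 = (16 * 7) mod 29 = 25
Result: shared secret = 25.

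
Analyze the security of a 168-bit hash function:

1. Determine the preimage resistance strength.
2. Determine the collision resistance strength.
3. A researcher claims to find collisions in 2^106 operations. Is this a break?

Step 1: Preimage resistance requires brute-force of 2^168 operations.
Step 2: Collision resistance (birthday bound) = 2^(168/2) = 2^84.
Step 3: The claimed attack costs 2^106 operations.
Step 4: Since 2^106 >= 2^84, the claimed attack is no faster than the generic birthday attack, so this does not break collision resistance.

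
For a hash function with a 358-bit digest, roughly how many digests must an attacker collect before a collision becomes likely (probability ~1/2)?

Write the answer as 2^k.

Step 1: The birthday paradox gives collision probability ~50% after sqrt(2^n) = 2^(n/2) hashes.
Step 2: For 358-bit output: 2^(358/2) = 2^179.
Step 3: Approximately 2^179 hash computations needed.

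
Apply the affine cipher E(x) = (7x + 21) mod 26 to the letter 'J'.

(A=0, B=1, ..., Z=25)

Step 1: Convert 'J' to number: x = 9.
Step 2: E(9) = (7 * 9 + 21) mod 26 = 84 mod 26 = 6.
Step 3: Convert 6 back to letter: G.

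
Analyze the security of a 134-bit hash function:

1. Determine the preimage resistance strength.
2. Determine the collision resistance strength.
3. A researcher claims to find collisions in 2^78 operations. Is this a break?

Step 1: Preimage resistance requires brute-force of 2^134 operations.
Step 2: Collision resistance (birthday bound) = 2^(134/2) = 2^67.
Step 3: The claimed attack costs 2^78 operations.
Step 4: Since 2^78 >= 2^67, the claimed attack is no faster than the generic birthday attack, so this does not break collision resistance.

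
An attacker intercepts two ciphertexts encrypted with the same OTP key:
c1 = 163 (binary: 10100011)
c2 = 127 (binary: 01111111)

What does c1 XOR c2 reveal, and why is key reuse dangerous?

Step 1: c1 XOR c2 = (m1 XOR k) XOR (m2 XOR k).
Step 2: By XOR associativity/commutativity: = m1 XOR m2 XOR k XOR k = m1 XOR m2.
Step 3: 10100011 XOR 01111111 = 11011100 = 220.
Step 4: The key cancels out! An attacker learns m1 XOR m2 = 220, revealing the relationship between plaintexts.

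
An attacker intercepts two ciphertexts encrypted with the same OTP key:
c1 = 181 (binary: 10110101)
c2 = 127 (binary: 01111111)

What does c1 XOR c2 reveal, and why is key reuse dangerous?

Step 1: c1 XOR c2 = (m1 XOR k) XOR (m2 XOR k).
Step 2: By XOR associativity/commutativity: = m1 XOR m2 XOR k XOR k = m1 XOR m2.
Step 3: 10110101 XOR 01111111 = 11001010 = 202.
Step 4: The key cancels out! An attacker learns m1 XOR m2 = 202, revealing the relationship between plaintexts.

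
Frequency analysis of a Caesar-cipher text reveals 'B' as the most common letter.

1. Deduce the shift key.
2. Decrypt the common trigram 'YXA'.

Step 1: In English, 'E' is the most frequent letter (12.7%).
Step 2: The most frequent ciphertext letter is 'B' (position 1).
Step 3: Shift = (1 - 4) mod 26 = 23.
Step 4: Decrypt 'YXA' by shifting back 23:
  Y -> B
  X -> A
  A -> D
Step 5: 'YXA' decrypts to 'BAD'.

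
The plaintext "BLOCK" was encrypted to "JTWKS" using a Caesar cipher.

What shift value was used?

Step 1: Compare first letters: B (position 1) -> J (position 9).
Step 2: Shift = (9 - 1) mod 26 = 8.
The shift value is 8.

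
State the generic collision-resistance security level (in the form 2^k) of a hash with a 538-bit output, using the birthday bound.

Step 1: The birthday paradox gives collision probability ~50% after sqrt(2^n) = 2^(n/2) hashes.
Step 2: For 538-bit output: 2^(538/2) = 2^269.
Step 3: Approximately 2^269 hash computations needed.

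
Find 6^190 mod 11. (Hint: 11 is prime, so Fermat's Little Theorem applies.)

Step 1: Since 11 is prime, by Fermat's Little Theorem: 6^10 = 1 (mod 11).
Step 2: Reduce exponent: 190 mod 10 = 0.
Step 3: So 6^190 = 6^0 (mod 11).
Step 4: 6^0 mod 11 = 1.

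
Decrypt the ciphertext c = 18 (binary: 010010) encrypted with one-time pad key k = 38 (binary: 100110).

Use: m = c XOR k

Step 1: XOR ciphertext with key:
  Ciphertext: 010010
  Key:        100110
  XOR:        110100
Step 2: Plaintext = 110100 = 52 in decimal.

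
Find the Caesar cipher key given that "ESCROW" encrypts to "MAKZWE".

Step 1: Compare first letters: E (position 4) -> M (position 12).
Step 2: Shift = (12 - 4) mod 26 = 8.
The shift value is 8.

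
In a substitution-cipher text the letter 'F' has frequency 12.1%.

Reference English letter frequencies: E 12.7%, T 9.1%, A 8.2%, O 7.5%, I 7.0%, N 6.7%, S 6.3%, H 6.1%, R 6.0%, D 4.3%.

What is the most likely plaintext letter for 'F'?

Step 1: The observed frequency is 12.1%.
Step 2: Compare with English frequencies:
  E: 12.7% (difference: 0.6%) <-- closest
  T: 9.1% (difference: 3.0%)
  A: 8.2% (difference: 3.9%)
  O: 7.5% (difference: 4.6%)
  I: 7.0% (difference: 5.1%)
  N: 6.7% (difference: 5.4%)
  S: 6.3% (difference: 5.8%)
  H: 6.1% (difference: 6.0%)
  R: 6.0% (difference: 6.1%)
  D: 4.3% (difference: 7.8%)
Step 3: 'F' most likely represents 'E' (frequency 12.7%).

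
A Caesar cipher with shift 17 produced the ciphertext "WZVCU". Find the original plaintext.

Step 1: Reverse the shift by subtracting 17 from each letter position.
  W (position 22) -> position (22-17) mod 26 = 5 -> F
  Z (position 25) -> position (25-17) mod 26 = 8 -> I
  V (position 21) -> position (21-17) mod 26 = 4 -> E
  C (position 2) -> position (2-17) mod 26 = 11 -> L
  U (position 20) -> position (20-17) mod 26 = 3 -> D
Decrypted message: FIELD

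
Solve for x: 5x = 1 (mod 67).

Step 1: We need x such that 5 * x = 1 (mod 67).
Step 2: Using the extended Euclidean algorithm or trial:
  5 * 27 = 135 = 2 * 67 + 1.
Step 3: Since 135 mod 67 = 1, the inverse is x = 27.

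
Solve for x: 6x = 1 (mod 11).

Step 1: We need x such that 6 * x = 1 (mod 11).
Step 2: Using the extended Euclidean algorithm or trial:
  6 * 2 = 12 = 1 * 11 + 1.
Step 3: Since 12 mod 11 = 1, the inverse is x = 2.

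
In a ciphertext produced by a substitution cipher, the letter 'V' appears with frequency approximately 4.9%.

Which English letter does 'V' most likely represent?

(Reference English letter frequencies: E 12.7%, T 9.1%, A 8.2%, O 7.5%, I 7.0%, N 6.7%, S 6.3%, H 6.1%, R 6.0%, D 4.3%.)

Step 1: The observed frequency is 4.9%.
Step 2: Compare with English frequencies:
  E: 12.7% (difference: 7.8%)
  T: 9.1% (difference: 4.2%)
  A: 8.2% (difference: 3.3%)
  O: 7.5% (difference: 2.6%)
  I: 7.0% (difference: 2.1%)
  N: 6.7% (difference: 1.8%)
  S: 6.3% (difference: 1.4%)
  H: 6.1% (difference: 1.2%)
  R: 6.0% (difference: 1.1%)
  D: 4.3% (difference: 0.6%) <-- closest
Step 3: 'V' most likely represents 'D' (frequency 4.3%).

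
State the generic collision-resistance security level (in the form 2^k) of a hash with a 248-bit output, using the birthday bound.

Step 1: The birthday paradox gives collision probability ~50% after sqrt(2^n) = 2^(n/2) hashes.
Step 2: For 248-bit output: 2^(248/2) = 2^124.
Step 3: Approximately 2^124 hash computations needed.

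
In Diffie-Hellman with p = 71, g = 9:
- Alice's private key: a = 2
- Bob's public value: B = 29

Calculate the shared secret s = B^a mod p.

Step 1: s = B^a mod p = 29^2 mod 71.
  29^1 mod 71 = 29
  29^2 mod 71 = (29 * 29) mod 71 = 60
Result: shared secret = 60.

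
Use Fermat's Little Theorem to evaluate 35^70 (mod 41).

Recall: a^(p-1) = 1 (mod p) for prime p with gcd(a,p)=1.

Step 1: Since 41 is prime, by Fermat's Little Theorem: 35^40 = 1 (mod 41).
Step 2: Reduce exponent: 70 mod 40 = 30.
Step 3: So 35^70 = 35^30 (mod 41).
Step 4: 35^30 mod 41 = 9.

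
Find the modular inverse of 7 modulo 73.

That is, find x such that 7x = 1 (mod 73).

Step 1: We need x such that 7 * x = 1 (mod 73).
Step 2: Using the extended Euclidean algorithm or trial:
  7 * 21 = 147 = 2 * 73 + 1.
Step 3: Since 147 mod 73 = 1, the inverse is x = 21.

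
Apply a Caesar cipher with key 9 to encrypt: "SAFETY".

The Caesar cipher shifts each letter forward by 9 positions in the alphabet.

Step 1: For each letter, shift forward by 9 positions (mod 26).
  S (position 18) -> position (18+9) mod 26 = 1 -> B
  A (position 0) -> position (0+9) mod 26 = 9 -> J
  F (position 5) -> position (5+9) mod 26 = 14 -> O
  E (position 4) -> position (4+9) mod 26 = 13 -> N
  T (position 19) -> position (19+9) mod 26 = 2 -> C
  Y (position 24) -> position (24+9) mod 26 = 7 -> H
Result: BJONCH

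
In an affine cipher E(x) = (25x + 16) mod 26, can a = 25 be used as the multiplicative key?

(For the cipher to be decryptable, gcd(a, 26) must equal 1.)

Step 1: Compute gcd(25, 26).
Step 2: gcd(25, 26) = 1.
Since gcd = 1, 25 is coprime with 26, so it is a valid key.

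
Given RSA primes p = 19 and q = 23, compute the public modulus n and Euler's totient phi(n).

Step 1: n = p * q = 19 * 23 = 437.
Step 2: phi(n) = (p-1)(q-1) = 18 * 22 = 396.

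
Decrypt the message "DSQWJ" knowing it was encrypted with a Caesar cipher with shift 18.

Step 1: Reverse the shift by subtracting 18 from each letter position.
  D (position 3) -> position (3-18) mod 26 = 11 -> L
  S (position 18) -> position (18-18) mod 26 = 0 -> A
  Q (position 16) -> position (16-18) mod 26 = 24 -> Y
  W (position 22) -> position (22-18) mod 26 = 4 -> E
  J (position 9) -> position (9-18) mod 26 = 17 -> R
Decrypted message: LAYER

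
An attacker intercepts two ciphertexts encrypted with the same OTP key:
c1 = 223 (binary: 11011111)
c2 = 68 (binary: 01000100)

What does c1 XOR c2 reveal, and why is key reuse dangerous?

Step 1: c1 XOR c2 = (m1 XOR k) XOR (m2 XOR k).
Step 2: By XOR associativity/commutativity: = m1 XOR m2 XOR k XOR k = m1 XOR m2.
Step 3: 11011111 XOR 01000100 = 10011011 = 155.
Step 4: The key cancels out! An attacker learns m1 XOR m2 = 155, revealing the relationship between plaintexts.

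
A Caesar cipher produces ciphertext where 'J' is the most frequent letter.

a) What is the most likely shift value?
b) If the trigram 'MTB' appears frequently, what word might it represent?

Step 1: In English, 'E' is the most frequent letter (12.7%).
Step 2: The most frequent ciphertext letter is 'J' (position 9).
Step 3: Shift = (9 - 4) mod 26 = 5.
Step 4: Decrypt 'MTB' by shifting back 5:
  M -> H
  T -> O
  B -> W
Step 5: 'MTB' decrypts to 'HOW'.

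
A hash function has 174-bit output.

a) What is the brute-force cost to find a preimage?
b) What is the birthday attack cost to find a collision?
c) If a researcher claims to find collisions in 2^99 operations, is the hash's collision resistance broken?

Step 1: Preimage resistance requires brute-force of 2^174 operations.
Step 2: Collision resistance (birthday bound) = 2^(174/2) = 2^87.
Step 3: The claimed attack costs 2^99 operations.
Step 4: Since 2^99 >= 2^87, the claimed attack is no faster than the generic birthday attack, so this does not break collision resistance.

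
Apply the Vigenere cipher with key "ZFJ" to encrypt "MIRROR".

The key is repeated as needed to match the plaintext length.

Step 1: Repeat key to match plaintext length:
  Plaintext: MIRROR
  Key:       ZFJZFJ
Step 2: Encrypt each letter:
  M(12) + Z(25) = (12+25) mod 26 = 11 = L
  I(8) + F(5) = (8+5) mod 26 = 13 = N
  R(17) + J(9) = (17+9) mod 26 = 0 = A
  R(17) + Z(25) = (17+25) mod 26 = 16 = Q
  O(14) + F(5) = (14+5) mod 26 = 19 = T
  R(17) + J(9) = (17+9) mod 26 = 0 = A
Ciphertext: LNAQTA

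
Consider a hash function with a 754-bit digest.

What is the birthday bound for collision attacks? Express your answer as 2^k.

Step 1: The birthday paradox gives collision probability ~50% after sqrt(2^n) = 2^(n/2) hashes.
Step 2: For 754-bit output: 2^(754/2) = 2^377.
Step 3: Approximately 2^377 hash computations needed.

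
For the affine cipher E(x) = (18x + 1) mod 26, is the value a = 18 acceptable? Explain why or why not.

Step 1: Compute gcd(18, 26).
Step 2: gcd(18, 26) = 2.
Since gcd = 2 != 1, 18 shares a common factor with 26, so it cannot be used.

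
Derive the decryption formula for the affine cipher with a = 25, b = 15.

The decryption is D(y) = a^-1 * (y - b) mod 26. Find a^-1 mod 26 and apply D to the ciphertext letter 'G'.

Step 1: Find a^-1, the modular inverse of 25 mod 26.
Step 2: We need 25 * a^-1 = 1 (mod 26).
Step 3: 25 * 25 = 625 = 24 * 26 + 1, so a^-1 = 25.
Step 4: D(y) = 25(y - 15) mod 26.
Step 5: Apply to 'G' (y = 6): D(6) = 25 * (6 - 15) mod 26 = 25 * -9 mod 26 = 9 -> 'J'.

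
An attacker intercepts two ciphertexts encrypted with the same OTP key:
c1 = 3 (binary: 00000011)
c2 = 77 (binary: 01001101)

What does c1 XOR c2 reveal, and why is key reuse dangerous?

Step 1: c1 XOR c2 = (m1 XOR k) XOR (m2 XOR k).
Step 2: By XOR associativity/commutativity: = m1 XOR m2 XOR k XOR k = m1 XOR m2.
Step 3: 00000011 XOR 01001101 = 01001110 = 78.
Step 4: The key cancels out! An attacker learns m1 XOR m2 = 78, revealing the relationship between plaintexts.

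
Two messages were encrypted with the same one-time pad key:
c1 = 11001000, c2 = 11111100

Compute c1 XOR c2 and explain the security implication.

Step 1: c1 XOR c2 = (m1 XOR k) XOR (m2 XOR k).
Step 2: By XOR associativity/commutativity: = m1 XOR m2 XOR k XOR k = m1 XOR m2.
Step 3: 11001000 XOR 11111100 = 00110100 = 52.
Step 4: The key cancels out! An attacker learns m1 XOR m2 = 52, revealing the relationship between plaintexts.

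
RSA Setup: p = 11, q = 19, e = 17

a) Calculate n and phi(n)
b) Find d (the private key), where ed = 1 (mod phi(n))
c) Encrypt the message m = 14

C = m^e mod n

Step 1: n = 11 * 19 = 209.
Step 2: phi(n) = (11-1)(19-1) = 10 * 18 = 180.
Step 3: Find d = 17^(-1) mod 180 = 53.
  Verify: 17 * 53 = 901 = 1 (mod 180).
Step 4: C = 14^17 mod 209 = 53.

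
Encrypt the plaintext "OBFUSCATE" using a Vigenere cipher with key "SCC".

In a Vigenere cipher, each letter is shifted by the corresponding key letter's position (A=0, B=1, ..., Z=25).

Step 1: Repeat key to match plaintext length:
  Plaintext: OBFUSCATE
  Key:       SCCSCCSCC
Step 2: Encrypt each letter:
  O(14) + S(18) = (14+18) mod 26 = 6 = G
  B(1) + C(2) = (1+2) mod 26 = 3 = D
  F(5) + C(2) = (5+2) mod 26 = 7 = H
  U(20) + S(18) = (20+18) mod 26 = 12 = M
  S(18) + C(2) = (18+2) mod 26 = 20 = U
  C(2) + C(2) = (2+2) mod 26 = 4 = E
  A(0) + S(18) = (0+18) mod 26 = 18 = S
  T(19) + C(2) = (19+2) mod 26 = 21 = V
  E(4) + C(2) = (4+2) mod 26 = 6 = G
Ciphertext: GDHMUESVG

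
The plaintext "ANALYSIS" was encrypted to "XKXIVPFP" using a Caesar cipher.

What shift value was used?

Step 1: Compare first letters: A (position 0) -> X (position 23).
Step 2: Shift = (23 - 0) mod 26 = 23.
The shift value is 23.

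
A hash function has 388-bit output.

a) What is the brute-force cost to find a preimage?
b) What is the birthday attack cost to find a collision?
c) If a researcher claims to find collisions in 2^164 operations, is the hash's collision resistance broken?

Step 1: Preimage resistance requires brute-force of 2^388 operations.
Step 2: Collision resistance (birthday bound) = 2^(388/2) = 2^194.
Step 3: The claimed attack costs 2^164 operations.
Step 4: Since 2^164 < 2^194, the claimed attack beats the generic birthday bound, so collision resistance is broken.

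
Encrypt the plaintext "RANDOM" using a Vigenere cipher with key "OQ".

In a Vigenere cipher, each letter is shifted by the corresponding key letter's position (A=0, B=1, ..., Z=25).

Step 1: Repeat key to match plaintext length:
  Plaintext: RANDOM
  Key:       OQOQOQ
Step 2: Encrypt each letter:
  R(17) + O(14) = (17+14) mod 26 = 5 = F
  A(0) + Q(16) = (0+16) mod 26 = 16 = Q
  N(13) + O(14) = (13+14) mod 26 = 1 = B
  D(3) + Q(16) = (3+16) mod 26 = 19 = T
  O(14) + O(14) = (14+14) mod 26 = 2 = C
  M(12) + Q(16) = (12+16) mod 26 = 2 = C
Ciphertext: FQBTCC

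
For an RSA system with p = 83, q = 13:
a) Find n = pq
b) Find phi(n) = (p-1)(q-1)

Step 1: n = p * q = 83 * 13 = 1079.
Step 2: phi(n) = (p-1)(q-1) = 82 * 12 = 984.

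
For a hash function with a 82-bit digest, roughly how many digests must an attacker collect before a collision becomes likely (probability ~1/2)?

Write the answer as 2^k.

Step 1: The birthday paradox gives collision probability ~50% after sqrt(2^n) = 2^(n/2) hashes.
Step 2: For 82-bit output: 2^(82/2) = 2^41.
Step 3: Approximately 2^41 hash computations needed.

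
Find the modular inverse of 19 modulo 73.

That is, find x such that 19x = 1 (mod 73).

Step 1: We need x such that 19 * x = 1 (mod 73).
Step 2: Using the extended Euclidean algorithm or trial:
  19 * 50 = 950 = 13 * 73 + 1.
Step 3: Since 950 mod 73 = 1, the inverse is x = 50.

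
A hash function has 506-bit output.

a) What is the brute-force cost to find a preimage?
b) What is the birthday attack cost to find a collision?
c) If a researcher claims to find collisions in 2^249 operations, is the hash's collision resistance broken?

Step 1: Preimage resistance requires brute-force of 2^506 operations.
Step 2: Collision resistance (birthday bound) = 2^(506/2) = 2^253.
Step 3: The claimed attack costs 2^249 operations.
Step 4: Since 2^249 < 2^253, the claimed attack beats the generic birthday bound, so collision resistance is broken.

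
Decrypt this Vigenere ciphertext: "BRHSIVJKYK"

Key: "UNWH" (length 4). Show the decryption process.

Step 1: Key 'UNWH' has length 4. Extended key: UNWHUNWHUN
Step 2: Decrypt each position:
  B(1) - U(20) = 7 = H
  R(17) - N(13) = 4 = E
  H(7) - W(22) = 11 = L
  S(18) - H(7) = 11 = L
  I(8) - U(20) = 14 = O
  V(21) - N(13) = 8 = I
  J(9) - W(22) = 13 = N
  K(10) - H(7) = 3 = D
  Y(24) - U(20) = 4 = E
  K(10) - N(13) = 23 = X
Plaintext: HELLOINDEX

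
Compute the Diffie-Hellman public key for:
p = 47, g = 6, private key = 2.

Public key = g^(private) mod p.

Step 1: A = g^a mod p = 6^2 mod 47.
  6^1 mod 47 = 6
  6^2 mod 47 = (6 * 6) mod 47 = 36
Result: A = 36.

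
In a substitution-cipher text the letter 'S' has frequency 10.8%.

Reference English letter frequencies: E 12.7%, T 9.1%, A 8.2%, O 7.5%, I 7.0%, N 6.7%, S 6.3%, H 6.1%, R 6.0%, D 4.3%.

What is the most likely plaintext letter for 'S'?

Step 1: The observed frequency is 10.8%.
Step 2: Compare with English frequencies:
  E: 12.7% (difference: 1.9%)
  T: 9.1% (difference: 1.7%) <-- closest
  A: 8.2% (difference: 2.6%)
  O: 7.5% (difference: 3.3%)
  I: 7.0% (difference: 3.8%)
  N: 6.7% (difference: 4.1%)
  S: 6.3% (difference: 4.5%)
  H: 6.1% (difference: 4.7%)
  R: 6.0% (difference: 4.8%)
  D: 4.3% (difference: 6.5%)
Step 3: 'S' most likely represents 'T' (frequency 9.1%).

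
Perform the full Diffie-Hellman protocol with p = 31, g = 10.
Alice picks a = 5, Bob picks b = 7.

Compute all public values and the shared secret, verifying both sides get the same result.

Step 1: A = g^a mod p = 10^5 mod 31 = 25.
Step 2: B = g^b mod p = 10^7 mod 31 = 20.
Step 3: Alice computes s = B^a mod p = 20^5 mod 31 = 25.
Step 4: Bob computes s = A^b mod p = 25^7 mod 31 = 25.
Both sides agree: shared secret = 25.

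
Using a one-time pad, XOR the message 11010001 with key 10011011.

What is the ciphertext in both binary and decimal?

Step 1: Write out the XOR operation bit by bit:
  Message: 11010001
  Key:     10011011
  XOR:     01001010
Step 2: Convert to decimal: 01001010 = 74.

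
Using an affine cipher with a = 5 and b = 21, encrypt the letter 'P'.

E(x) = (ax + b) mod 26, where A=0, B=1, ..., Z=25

Step 1: Convert 'P' to number: x = 15.
Step 2: E(15) = (5 * 15 + 21) mod 26 = 96 mod 26 = 18.
Step 3: Convert 18 back to letter: S.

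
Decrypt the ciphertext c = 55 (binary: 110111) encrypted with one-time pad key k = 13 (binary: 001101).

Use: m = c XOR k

Step 1: XOR ciphertext with key:
  Ciphertext: 110111
  Key:        001101
  XOR:        111010
Step 2: Plaintext = 111010 = 58 in decimal.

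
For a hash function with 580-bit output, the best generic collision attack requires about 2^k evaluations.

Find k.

Step 1: The hash has a 580-bit output.
Step 2: Collision resistance means it should be infeasible to find any x != y with h(x) = h(y).
By the birthday bound, a generic collision search succeeds after about sqrt(2^580) = 2^(580/2) = 2^290 evaluations.
Step 3: Security level = 290 bits.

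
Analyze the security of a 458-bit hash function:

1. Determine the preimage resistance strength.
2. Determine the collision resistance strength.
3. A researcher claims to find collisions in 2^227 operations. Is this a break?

Step 1: Preimage resistance requires brute-force of 2^458 operations.
Step 2: Collision resistance (birthday bound) = 2^(458/2) = 2^229.
Step 3: The claimed attack costs 2^227 operations.
Step 4: Since 2^227 < 2^229, the claimed attack beats the generic birthday bound, so collision resistance is broken.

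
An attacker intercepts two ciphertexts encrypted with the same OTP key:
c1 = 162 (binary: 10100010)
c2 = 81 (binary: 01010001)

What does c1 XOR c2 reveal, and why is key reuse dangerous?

Step 1: c1 XOR c2 = (m1 XOR k) XOR (m2 XOR k).
Step 2: By XOR associativity/commutativity: = m1 XOR m2 XOR k XOR k = m1 XOR m2.
Step 3: 10100010 XOR 01010001 = 11110011 = 243.
Step 4: The key cancels out! An attacker learns m1 XOR m2 = 243, revealing the relationship between plaintexts.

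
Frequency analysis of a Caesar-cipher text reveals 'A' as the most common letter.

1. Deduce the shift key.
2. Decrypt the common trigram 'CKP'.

Step 1: In English, 'E' is the most frequent letter (12.7%).
Step 2: The most frequent ciphertext letter is 'A' (position 0).
Step 3: Shift = (0 - 4) mod 26 = 22.
Step 4: Decrypt 'CKP' by shifting back 22:
  C -> G
  K -> O
  P -> T
Step 5: 'CKP' decrypts to 'GOT'.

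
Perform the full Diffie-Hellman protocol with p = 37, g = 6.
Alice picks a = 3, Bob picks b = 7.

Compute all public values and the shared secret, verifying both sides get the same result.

Step 1: A = g^a mod p = 6^3 mod 37 = 31.
Step 2: B = g^b mod p = 6^7 mod 37 = 31.
Step 3: Alice computes s = B^a mod p = 31^3 mod 37 = 6.
Step 4: Bob computes s = A^b mod p = 31^7 mod 37 = 6.
Both sides agree: shared secret = 6.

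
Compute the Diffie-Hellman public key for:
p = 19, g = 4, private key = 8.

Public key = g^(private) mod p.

Step 1: A = g^a mod p = 4^8 mod 19.
  4^1 mod 19 = 4
  4^2 mod 19 = (4 * 4) mod 19 = 16
  4^3 mod 19 = (16 * 4) mod 19 = 7
  4^4 mod 19 = (7 * 4) mod 19 = 9
  4^5 mod 19 = (9 * 4) mod 19 = 17
  4^6 mod 19 = (17 * 4) mod 19 = 11
  4^7 mod 19 = (11 * 4) mod 19 = 6
  4^8 mod 19 = (6 * 4) mod 19 = 5
Result: A = 5.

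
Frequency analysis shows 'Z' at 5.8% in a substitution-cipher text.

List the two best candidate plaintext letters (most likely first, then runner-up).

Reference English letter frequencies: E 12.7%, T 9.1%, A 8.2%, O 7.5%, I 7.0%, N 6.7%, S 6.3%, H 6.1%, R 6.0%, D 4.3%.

Step 1: Observed frequency of 'Z' is 5.8%.
Step 2: Compute distances to each reference frequency and sort:
  R (6.0%): difference = 0.2% <-- BEST
  H (6.1%): difference = 0.3% <-- RUNNER-UP
  S (6.3%): difference = 0.5%
  N (6.7%): difference = 0.9%
  I (7.0%): difference = 1.2%
Step 3: Most likely is 'R' (6.0%, diff 0.2%); second most likely is 'H' (6.1%, diff 0.3%).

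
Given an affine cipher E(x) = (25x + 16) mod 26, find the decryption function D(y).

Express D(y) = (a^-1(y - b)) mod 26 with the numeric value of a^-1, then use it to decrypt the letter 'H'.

Step 1: Find a^-1, the modular inverse of 25 mod 26.
Step 2: We need 25 * a^-1 = 1 (mod 26).
Step 3: 25 * 25 = 625 = 24 * 26 + 1, so a^-1 = 25.
Step 4: D(y) = 25(y - 16) mod 26.
Step 5: Apply to 'H' (y = 7): D(7) = 25 * (7 - 16) mod 26 = 25 * -9 mod 26 = 9 -> 'J'.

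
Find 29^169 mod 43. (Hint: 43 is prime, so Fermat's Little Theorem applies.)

Step 1: Since 43 is prime, by Fermat's Little Theorem: 29^42 = 1 (mod 43).
Step 2: Reduce exponent: 169 mod 42 = 1.
Step 3: So 29^169 = 29^1 (mod 43).
Step 4: 29^1 mod 43 = 29.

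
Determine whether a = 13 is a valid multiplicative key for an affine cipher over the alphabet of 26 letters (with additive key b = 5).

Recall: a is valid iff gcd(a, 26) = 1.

Step 1: Compute gcd(13, 26).
Step 2: gcd(13, 26) = 13.
Since gcd = 13 != 1, 13 shares a common factor with 26, so it cannot be used.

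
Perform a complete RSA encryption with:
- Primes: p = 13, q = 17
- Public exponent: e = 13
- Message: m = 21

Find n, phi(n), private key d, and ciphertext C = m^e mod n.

Step 1: n = 13 * 17 = 221.
Step 2: phi(n) = (13-1)(17-1) = 12 * 16 = 192.
Step 3: Find d = 13^(-1) mod 192 = 133.
  Verify: 13 * 133 = 1729 = 1 (mod 192).
Step 4: C = 21^13 mod 221 = 21.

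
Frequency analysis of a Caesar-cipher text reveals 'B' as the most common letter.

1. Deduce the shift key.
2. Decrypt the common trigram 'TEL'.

Step 1: In English, 'E' is the most frequent letter (12.7%).
Step 2: The most frequent ciphertext letter is 'B' (position 1).
Step 3: Shift = (1 - 4) mod 26 = 23.
Step 4: Decrypt 'TEL' by shifting back 23:
  T -> W
  E -> H
  L -> O
Step 5: 'TEL' decrypts to 'WHO'.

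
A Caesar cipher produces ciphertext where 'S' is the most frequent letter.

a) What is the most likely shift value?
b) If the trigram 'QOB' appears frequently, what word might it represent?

Step 1: In English, 'E' is the most frequent letter (12.7%).
Step 2: The most frequent ciphertext letter is 'S' (position 18).
Step 3: Shift = (18 - 4) mod 26 = 14.
Step 4: Decrypt 'QOB' by shifting back 14:
  Q -> C
  O -> A
  B -> N
Step 5: 'QOB' decrypts to 'CAN'.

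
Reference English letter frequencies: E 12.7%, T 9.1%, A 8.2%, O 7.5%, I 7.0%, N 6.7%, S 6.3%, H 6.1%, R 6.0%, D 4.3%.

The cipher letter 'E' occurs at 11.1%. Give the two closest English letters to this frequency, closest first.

Step 1: Observed frequency of 'E' is 11.1%.
Step 2: Compute distances to each reference frequency and sort:
  E (12.7%): difference = 1.6% <-- BEST
  T (9.1%): difference = 2.0% <-- RUNNER-UP
  A (8.2%): difference = 2.9%
  O (7.5%): difference = 3.6%
  I (7.0%): difference = 4.1%
Step 3: Most likely is 'E' (12.7%, diff 1.6%); second most likely is 'T' (9.1%, diff 2.0%).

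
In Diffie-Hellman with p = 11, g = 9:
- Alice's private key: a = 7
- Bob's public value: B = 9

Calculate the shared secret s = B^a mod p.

Step 1: s = B^a mod p = 9^7 mod 11.
  9^1 mod 11 = 9
  9^2 mod 11 = (9 * 9) mod 11 = 4
  9^3 mod 11 = (4 * 9) mod 11 = 3
  9^4 mod 11 = (3 * 9) mod 11 = 5
  9^5 mod 11 = (5 * 9) mod 11 = 1
  9^6 mod 11 = (1 * 9) mod 11 = 9
  9^7 mod 11 = (9 * 9) mod 11 = 4
Result: shared secret = 4.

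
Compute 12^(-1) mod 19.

Step 1: We need x such that 12 * x = 1 (mod 19).
Step 2: Using the extended Euclidean algorithm or trial:
  12 * 8 = 96 = 5 * 19 + 1.
Step 3: Since 96 mod 19 = 1, the inverse is x = 8.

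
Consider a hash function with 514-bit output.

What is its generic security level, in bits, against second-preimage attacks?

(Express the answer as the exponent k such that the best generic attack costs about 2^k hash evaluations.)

Step 1: The hash has a 514-bit output.
Step 2: Second-preimage resistance means: given a specific input x, it should be infeasible to find a different y with h(y) = h(x).
With a 514-bit output, a generic search for a second preimage costs about 2^514 evaluations (each trial matches the fixed target with probability 2^-514).
Step 3: Security level = 514 bits.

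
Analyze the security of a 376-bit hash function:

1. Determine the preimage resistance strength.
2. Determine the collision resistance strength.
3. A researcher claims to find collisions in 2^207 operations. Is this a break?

Step 1: Preimage resistance requires brute-force of 2^376 operations.
Step 2: Collision resistance (birthday bound) = 2^(376/2) = 2^188.
Step 3: The claimed attack costs 2^207 operations.
Step 4: Since 2^207 >= 2^188, the claimed attack is no faster than the generic birthday attack, so this does not break collision resistance.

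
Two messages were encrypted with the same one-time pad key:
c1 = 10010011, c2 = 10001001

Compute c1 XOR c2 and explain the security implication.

Step 1: c1 XOR c2 = (m1 XOR k) XOR (m2 XOR k).
Step 2: By XOR associativity/commutativity: = m1 XOR m2 XOR k XOR k = m1 XOR m2.
Step 3: 10010011 XOR 10001001 = 00011010 = 26.
Step 4: The key cancels out! An attacker learns m1 XOR m2 = 26, revealing the relationship between plaintexts.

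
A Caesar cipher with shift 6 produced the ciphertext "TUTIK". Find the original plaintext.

Step 1: Reverse the shift by subtracting 6 from each letter position.
  T (position 19) -> position (19-6) mod 26 = 13 -> N
  U (position 20) -> position (20-6) mod 26 = 14 -> O
  T (position 19) -> position (19-6) mod 26 = 13 -> N
  I (position 8) -> position (8-6) mod 26 = 2 -> C
  K (position 10) -> position (10-6) mod 26 = 4 -> E
Decrypted message: NONCE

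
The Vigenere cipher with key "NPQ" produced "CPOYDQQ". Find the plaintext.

Step 1: Extend key: NPQNPQN
Step 2: Decrypt each letter (c - k) mod 26:
  C(2) - N(13) = (2-13) mod 26 = 15 = P
  P(15) - P(15) = (15-15) mod 26 = 0 = A
  O(14) - Q(16) = (14-16) mod 26 = 24 = Y
  Y(24) - N(13) = (24-13) mod 26 = 11 = L
  D(3) - P(15) = (3-15) mod 26 = 14 = O
  Q(16) - Q(16) = (16-16) mod 26 = 0 = A
  Q(16) - N(13) = (16-13) mod 26 = 3 = D
Plaintext: PAYLOAD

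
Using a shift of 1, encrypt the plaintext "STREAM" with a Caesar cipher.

Step 1: For each letter, shift forward by 1 positions (mod 26).
  S (position 18) -> position (18+1) mod 26 = 19 -> T
  T (position 19) -> position (19+1) mod 26 = 20 -> U
  R (position 17) -> position (17+1) mod 26 = 18 -> S
  E (position 4) -> position (4+1) mod 26 = 5 -> F
  A (position 0) -> position (0+1) mod 26 = 1 -> B
  M (position 12) -> position (12+1) mod 26 = 13 -> N
Result: TUSFBN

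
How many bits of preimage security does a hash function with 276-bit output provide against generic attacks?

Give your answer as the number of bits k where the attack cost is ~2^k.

Step 1: The hash has a 276-bit output.
Step 2: Preimage resistance means: given a digest h(x), it should be infeasible to find any input that hashes to it.
With a 276-bit output there are 2^276 possible digests, so a generic brute-force preimage search costs about 2^276 evaluations.
Step 3: Security level = 276 bits.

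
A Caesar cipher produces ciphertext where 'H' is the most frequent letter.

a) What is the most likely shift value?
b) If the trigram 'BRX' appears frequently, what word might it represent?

Step 1: In English, 'E' is the most frequent letter (12.7%).
Step 2: The most frequent ciphertext letter is 'H' (position 7).
Step 3: Shift = (7 - 4) mod 26 = 3.
Step 4: Decrypt 'BRX' by shifting back 3:
  B -> Y
  R -> O
  X -> U
Step 5: 'BRX' decrypts to 'YOU'.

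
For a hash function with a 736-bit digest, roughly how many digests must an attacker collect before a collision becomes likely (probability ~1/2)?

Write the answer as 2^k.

Step 1: The birthday paradox gives collision probability ~50% after sqrt(2^n) = 2^(n/2) hashes.
Step 2: For 736-bit output: 2^(736/2) = 2^368.
Step 3: Approximately 2^368 hash computations needed.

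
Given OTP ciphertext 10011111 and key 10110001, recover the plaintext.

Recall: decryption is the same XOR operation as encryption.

Step 1: XOR ciphertext with key:
  Ciphertext: 10011111
  Key:        10110001
  XOR:        00101110
Step 2: Plaintext = 00101110 = 46 in decimal.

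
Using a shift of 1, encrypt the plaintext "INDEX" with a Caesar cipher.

Step 1: For each letter, shift forward by 1 positions (mod 26).
  I (position 8) -> position (8+1) mod 26 = 9 -> J
  N (position 13) -> position (13+1) mod 26 = 14 -> O
  D (position 3) -> position (3+1) mod 26 = 4 -> E
  E (position 4) -> position (4+1) mod 26 = 5 -> F
  X (position 23) -> position (23+1) mod 26 = 24 -> Y
Result: JOEFY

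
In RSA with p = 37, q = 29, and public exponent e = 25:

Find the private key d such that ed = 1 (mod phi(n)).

Step 1: n = 37 * 29 = 1073.
Step 2: phi(n) = 36 * 28 = 1008.
Step 3: Find d such that 25 * d = 1 (mod 1008).
Step 4: d = 25^(-1) mod 1008 = 121.
Verification: 25 * 121 = 3025 = 3 * 1008 + 1.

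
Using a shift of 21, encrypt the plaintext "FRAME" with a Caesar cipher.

Step 1: For each letter, shift forward by 21 positions (mod 26).
  F (position 5) -> position (5+21) mod 26 = 0 -> A
  R (position 17) -> position (17+21) mod 26 = 12 -> M
  A (position 0) -> position (0+21) mod 26 = 21 -> V
  M (position 12) -> position (12+21) mod 26 = 7 -> H
  E (position 4) -> position (4+21) mod 26 = 25 -> Z
Result: AMVHZ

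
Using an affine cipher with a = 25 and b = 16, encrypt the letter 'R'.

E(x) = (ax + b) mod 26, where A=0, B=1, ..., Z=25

Step 1: Convert 'R' to number: x = 17.
Step 2: E(17) = (25 * 17 + 16) mod 26 = 441 mod 26 = 25.
Step 3: Convert 25 back to letter: Z.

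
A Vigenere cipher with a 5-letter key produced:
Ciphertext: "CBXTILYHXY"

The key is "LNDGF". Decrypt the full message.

Step 1: Key 'LNDGF' has length 5. Extended key: LNDGFLNDGF
Step 2: Decrypt each position:
  C(2) - L(11) = 17 = R
  B(1) - N(13) = 14 = O
  X(23) - D(3) = 20 = U
  T(19) - G(6) = 13 = N
  I(8) - F(5) = 3 = D
  L(11) - L(11) = 0 = A
  Y(24) - N(13) = 11 = L
  H(7) - D(3) = 4 = E
  X(23) - G(6) = 17 = R
  Y(24) - F(5) = 19 = T
Plaintext: ROUNDALERT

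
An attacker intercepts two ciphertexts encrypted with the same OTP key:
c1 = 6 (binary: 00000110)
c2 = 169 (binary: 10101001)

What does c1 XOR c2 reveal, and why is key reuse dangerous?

Step 1: c1 XOR c2 = (m1 XOR k) XOR (m2 XOR k).
Step 2: By XOR associativity/commutativity: = m1 XOR m2 XOR k XOR k = m1 XOR m2.
Step 3: 00000110 XOR 10101001 = 10101111 = 175.
Step 4: The key cancels out! An attacker learns m1 XOR m2 = 175, revealing the relationship between plaintexts.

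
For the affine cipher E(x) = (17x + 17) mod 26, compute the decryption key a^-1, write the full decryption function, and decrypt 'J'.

Step 1: Find a^-1, the modular inverse of 17 mod 26.
Step 2: We need 17 * a^-1 = 1 (mod 26).
Step 3: 17 * 23 = 391 = 15 * 26 + 1, so a^-1 = 23.
Step 4: D(y) = 23(y - 17) mod 26.
Step 5: Apply to 'J' (y = 9): D(9) = 23 * (9 - 17) mod 26 = 23 * -8 mod 26 = 24 -> 'Y'.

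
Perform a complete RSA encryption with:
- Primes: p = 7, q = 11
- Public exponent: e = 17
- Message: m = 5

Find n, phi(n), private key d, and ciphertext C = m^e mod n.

Step 1: n = 7 * 11 = 77.
Step 2: phi(n) = (7-1)(11-1) = 6 * 10 = 60.
Step 3: Find d = 17^(-1) mod 60 = 53.
  Verify: 17 * 53 = 901 = 1 (mod 60).
Step 4: C = 5^17 mod 77 = 3.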